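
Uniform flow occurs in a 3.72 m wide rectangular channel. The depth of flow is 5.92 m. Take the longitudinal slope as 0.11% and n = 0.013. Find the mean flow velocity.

Flow area A = b·y = 3.72 × 5.92 = 22.02 m². Wetted perimeter P = b + 2y = 3.72 + 2×5.92 = 15.56 m.
Hydraulic radius R = A/P = 22.02/15.56 = 1.415 m.
From Manning's equation, V = (1/n) R^(2/3) S^(1/2) = (1/0.013) × 1.415^(2/3) × 0.0011^(1/2) = 3.22 m/s.

V = 3.22 m/s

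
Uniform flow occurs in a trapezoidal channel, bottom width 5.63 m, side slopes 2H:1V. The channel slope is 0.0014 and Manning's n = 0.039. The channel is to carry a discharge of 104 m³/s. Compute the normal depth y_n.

y_n = 4.24 m

Manning's equation rearranged: A R^(2/3) = nQ / (1·√S) = 0.039 × 104 / (√0.0014) = 108.4.
Trying y = 3.4 m: A R^(2/3) = 67.72 — low.
Trying y = 4.82 m: A R^(2/3) = 143 — high.
Trying y = 4.24 m: A R^(2/3) = 108.2 — ≈ 108.4.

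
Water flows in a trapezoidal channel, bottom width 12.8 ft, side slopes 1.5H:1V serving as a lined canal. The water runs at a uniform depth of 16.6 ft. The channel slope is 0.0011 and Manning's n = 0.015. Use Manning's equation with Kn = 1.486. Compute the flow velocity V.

V = 13.8 ft/s

With bottom width b = 12.8 ft and side slope z = 1.5: A = (b + zy)y = (12.8 + 1.5×16.6)×16.6 = 625.8 ft²; P = b + 2y√(1+z²) = 12.8 + 2×16.6×1.803 = 72.65 ft.
Hydraulic radius R = A/P = 625.8/72.65 = 8.614 ft.
From Manning's equation, V = (1.486/n) R^(2/3) S^(1/2) = (1.486/0.015) × 8.614^(2/3) × 0.0011^(1/2) = 13.8 ft/s.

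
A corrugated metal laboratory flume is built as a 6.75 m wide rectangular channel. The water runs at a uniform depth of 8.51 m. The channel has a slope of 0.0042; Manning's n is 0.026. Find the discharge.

Flow area A = b·y = 6.75 × 8.51 = 57.44 m². Wetted perimeter P = b + 2y = 6.75 + 2×8.51 = 23.77 m.
Hydraulic radius R = A/P = 57.44/23.77 = 2.417 m.
Manning's equation: Q = (1/n) A R^(2/3) S^(1/2) = (1/0.026) × 57.44 × 2.417^(2/3) × 0.0042^(1/2) = 258 m³/s.

Q = 258 m³/s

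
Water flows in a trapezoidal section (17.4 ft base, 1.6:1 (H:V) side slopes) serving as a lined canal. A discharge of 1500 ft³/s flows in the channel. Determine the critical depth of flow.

At critical depth, Q² T / (g A³) = 1, i.e. A³/T = Q²/g = 1500²/32.2 = 69880.
Trying y = 5.66 ft: A³/T = 94550 — over.
Trying y = 3.97 ft: A³/T = 27850 — short.
Trying y = 5.19 ft: A³/T = 69810 — ≈ 69880.

y_c = 5.19 ft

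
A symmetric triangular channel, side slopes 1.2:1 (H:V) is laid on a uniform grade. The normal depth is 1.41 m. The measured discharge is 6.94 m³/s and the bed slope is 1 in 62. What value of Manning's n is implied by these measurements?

For a triangular section with side slope z = 1.2: A = zy² = 1.2×1.41² = 2.386 m²; P = 2y√(1+z²) = 2×1.41×1.562 = 4.405 m.
Hydraulic radius R = A/P = 2.386/4.405 = 0.5416 m.
Rearranging Manning's equation: n = (1/Q) A R^(2/3) S^(1/2) = (1/6.94) × 2.386 × 0.5416^(2/3) × √0.01613 = 0.029.

n = 0.029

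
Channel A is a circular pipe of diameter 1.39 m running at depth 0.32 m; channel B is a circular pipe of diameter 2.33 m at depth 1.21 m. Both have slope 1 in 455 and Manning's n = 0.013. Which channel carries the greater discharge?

Channel A: For a circular section of diameter D = 1.39 m at depth y = 0.32 m, the central angle is θ = 2 arccos(1 − 2y/D) = 2.002 rad. Then A = (D²/8)(θ − sin θ) = 0.264 m² and P = Dθ/2 = 1.391 m. Hydraulic radius R = A/P = 0.264/1.391 = 0.1898 m. Q_A = (1/0.013)·0.264·0.1898^(2/3)·√0.002198 = 0.3144 m³/s.
Channel B: For a circular section of diameter D = 2.33 m at depth y = 1.21 m, the central angle is θ = 2 arccos(1 − 2y/D) = 3.219 rad. Then A = (D²/8)(θ − sin θ) = 2.237 m² and P = Dθ/2 = 3.75 m. Hydraulic radius R = A/P = 2.237/3.75 = 0.5965 m. Q_B = (1/0.013)·2.237·0.5965^(2/3)·√0.002198 = 5.716 m³/s.
Q_A = 0.3144 m³/s vs Q_B = 5.716 m³/s, so channel B carries more.

channel B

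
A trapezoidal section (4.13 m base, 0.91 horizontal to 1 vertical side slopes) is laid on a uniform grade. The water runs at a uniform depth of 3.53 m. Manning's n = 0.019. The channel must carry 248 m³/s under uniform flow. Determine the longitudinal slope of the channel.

With bottom width b = 4.13 m and side slope z = 0.91: A = (b + zy)y = (4.13 + 0.91×3.53)×3.53 = 25.92 m²; P = b + 2y√(1+z²) = 4.13 + 2×3.53×1.352 = 13.68 m.
Hydraulic radius R = A/P = 25.92/13.68 = 1.895 m.
From Manning's equation, S = [nQ / (1 A R^(2/3))]² = [0.019 × 248 / (1 × 25.92 × 1.895^(2/3))]² = 0.0141.

S = 0.0141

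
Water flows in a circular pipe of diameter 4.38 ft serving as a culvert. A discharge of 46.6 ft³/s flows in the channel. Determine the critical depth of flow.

y_c = 1.99 ft

At critical depth, Q² T / (g A³) = 1, i.e. A³/T = Q²/g = 46.6²/32.2 = 67.44.
Trying y = 2.41 ft: A³/T = 140.7 — too large.
Trying y = 1.4 ft: A³/T = 17.5 — too small.
Trying y = 1.99 ft: A³/T = 67.69 — matches.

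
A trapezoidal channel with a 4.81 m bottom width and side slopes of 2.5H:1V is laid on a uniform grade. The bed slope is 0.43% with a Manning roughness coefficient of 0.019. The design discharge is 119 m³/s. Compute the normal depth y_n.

y_n = 2.44 m

Manning's equation rearranged: A R^(2/3) = nQ / (1·√S) = 0.019 × 119 / (√0.0043) = 34.48.
At y = 1.78 m: A R^(2/3) = 18.04 — too small.
At y = 2.9 m: A R^(2/3) = 50.05 — too large.
At y = 2.44 m: A R^(2/3) = 34.62 — matches.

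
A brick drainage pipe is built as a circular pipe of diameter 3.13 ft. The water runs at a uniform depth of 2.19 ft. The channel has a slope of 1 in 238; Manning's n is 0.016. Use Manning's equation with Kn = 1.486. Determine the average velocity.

V = 5.72 ft/s

For a circular section of diameter D = 3.13 ft at depth y = 2.19 ft, the central angle is θ = 2 arccos(1 − 2y/D) = 3.963 rad. Then A = (D²/8)(θ − sin θ) = 5.75 ft² and P = Dθ/2 = 6.202 ft.
Hydraulic radius R = A/P = 5.75/6.202 = 0.9271 ft.
From Manning's equation, V = (1.486/n) R^(2/3) S^(1/2) = (1.486/0.016) × 0.9271^(2/3) × 0.004202^(1/2) = 5.72 ft/s.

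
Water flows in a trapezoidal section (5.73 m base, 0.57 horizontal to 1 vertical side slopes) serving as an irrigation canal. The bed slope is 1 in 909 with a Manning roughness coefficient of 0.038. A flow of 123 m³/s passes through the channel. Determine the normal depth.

y_n = 6.89 m

Manning's equation rearranged: A R^(2/3) = nQ / (1·√S) = 0.038 × 123 / (√0.0011) = 140.9.
Try y = 5.92 m: A R^(2/3) = 106.7 — short.
Try y = 7.9 m: A R^(2/3) = 182.1 — over.
Try y = 6.89 m: A R^(2/3) = 140.9 — ≈ 140.9.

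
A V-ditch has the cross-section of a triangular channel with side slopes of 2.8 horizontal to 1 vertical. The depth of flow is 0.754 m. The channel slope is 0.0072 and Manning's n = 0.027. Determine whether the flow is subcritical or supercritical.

For a triangular section with side slope z = 2.8: A = zy² = 2.8×0.754² = 1.592 m²; P = 2y√(1+z²) = 2×0.754×2.973 = 4.484 m.
Hydraulic radius R = A/P = 1.592/4.484 = 0.355 m.
V = (1/n) R^(2/3) √S = (1/0.027) × 0.355^(2/3) × √0.0072 = 1.576 m/s. Hydraulic depth D_h = A/T = 1.592/4.222 = 0.377 m.
Froude number Fr = V/√(g·D_h) = 1.576/√(9.81×0.377) = 0.819, which is less than 1, so the flow is subcritical.

subcritical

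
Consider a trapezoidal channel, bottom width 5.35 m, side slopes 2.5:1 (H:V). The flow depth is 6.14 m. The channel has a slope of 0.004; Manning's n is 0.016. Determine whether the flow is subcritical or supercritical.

supercritical

With bottom width b = 5.35 m and side slope z = 2.5: A = (b + zy)y = (5.35 + 2.5×6.14)×6.14 = 127.1 m²; P = b + 2y√(1+z²) = 5.35 + 2×6.14×2.693 = 38.41 m.
Hydraulic radius R = A/P = 127.1/38.41 = 3.309 m.
V = (1/n) R^(2/3) √S = (1/0.016) × 3.309^(2/3) × √0.004 = 8.777 m/s. Hydraulic depth D_h = A/T = 127.1/36.05 = 3.526 m.
Froude number Fr = V/√(g·D_h) = 8.777/√(9.81×3.526) = 1.49, which is greater than 1, so the flow is supercritical.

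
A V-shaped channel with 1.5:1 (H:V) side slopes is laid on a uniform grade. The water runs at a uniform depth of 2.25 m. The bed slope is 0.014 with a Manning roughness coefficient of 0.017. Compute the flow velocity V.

For a triangular section with side slope z = 1.5: A = zy² = 1.5×2.25² = 7.594 m²; P = 2y√(1+z²) = 2×2.25×1.803 = 8.112 m.
Hydraulic radius R = A/P = 7.594/8.112 = 0.9361 m.
From Manning's equation, V = (1/n) R^(2/3) S^(1/2) = (1/0.017) × 0.9361^(2/3) × 0.014^(1/2) = 6.66 m/s.

V = 6.66 m/s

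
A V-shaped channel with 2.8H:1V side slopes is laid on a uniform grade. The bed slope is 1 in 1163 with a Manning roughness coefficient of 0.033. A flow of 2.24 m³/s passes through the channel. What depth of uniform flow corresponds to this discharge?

y_n = 1.16 m

Manning's equation rearranged: A R^(2/3) = nQ / (1·√S) = 0.033 × 2.24 / (√0.0008598) = 2.521.
Trying y = 1.46 m: A R^(2/3) = 4.649 — over.
Trying y = 0.997 m: A R^(2/3) = 1.681 — short.
Trying y = 1.16 m: A R^(2/3) = 2.518 — matches.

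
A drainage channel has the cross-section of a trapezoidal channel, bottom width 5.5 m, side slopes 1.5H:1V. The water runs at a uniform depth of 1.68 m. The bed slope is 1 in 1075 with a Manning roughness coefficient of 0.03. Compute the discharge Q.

Q = 15.2 m³/s

With bottom width b = 5.5 m and side slope z = 1.5: A = (b + zy)y = (5.5 + 1.5×1.68)×1.68 = 13.47 m²; P = b + 2y√(1+z²) = 5.5 + 2×1.68×1.803 = 11.56 m.
Hydraulic radius R = A/P = 13.47/11.56 = 1.166 m.
Manning's equation: Q = (1/n) A R^(2/3) S^(1/2) = (1/0.03) × 13.47 × 1.166^(2/3) × 0.0009302^(1/2) = 15.2 m³/s.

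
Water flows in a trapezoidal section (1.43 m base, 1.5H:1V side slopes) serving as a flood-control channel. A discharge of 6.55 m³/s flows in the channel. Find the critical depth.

At critical depth, Q² T / (g A³) = 1, i.e. A³/T = Q²/g = 6.55²/9.81 = 4.373.
Try y = 1.14 m: A³/T = 9.457 — high.
Try y = 0.696 m: A³/T = 1.451 — low.
Try y = 0.934 m: A³/T = 4.368 — close enough.

y_c = 0.934 m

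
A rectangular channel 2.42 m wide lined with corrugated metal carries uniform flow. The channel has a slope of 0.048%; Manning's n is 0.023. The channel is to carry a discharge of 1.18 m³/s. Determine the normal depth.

y_n = 0.824 m

Manning's equation rearranged: A R^(2/3) = nQ / (1·√S) = 0.023 × 1.18 / (√0.00048) = 1.239.
Trying y = 1 m: A R^(2/3) = 1.62 — high.
Trying y = 0.716 m: A R^(2/3) = 1.017 — low.
Trying y = 0.824 m: A R^(2/3) = 1.24 — ≈ 1.239.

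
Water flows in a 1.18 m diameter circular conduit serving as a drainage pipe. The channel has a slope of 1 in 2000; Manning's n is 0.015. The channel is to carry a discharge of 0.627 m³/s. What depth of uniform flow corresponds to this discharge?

Manning's equation rearranged: A R^(2/3) = nQ / (1·√S) = 0.015 × 0.627 / (√0.0005) = 0.4206.
Try y = 1.05 m: A R^(2/3) = 0.5139 — over.
Try y = 0.749 m: A R^(2/3) = 0.3542 — short.
Try y = 0.85 m: A R^(2/3) = 0.4209 — ≈ 0.4206.

y_n = 0.85 m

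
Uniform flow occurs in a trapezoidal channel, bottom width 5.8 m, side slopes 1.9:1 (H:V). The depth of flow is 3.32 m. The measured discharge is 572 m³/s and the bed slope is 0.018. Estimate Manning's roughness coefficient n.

n = 0.015

With bottom width b = 5.8 m and side slope z = 1.9: A = (b + zy)y = (5.8 + 1.9×3.32)×3.32 = 40.2 m²; P = b + 2y√(1+z²) = 5.8 + 2×3.32×2.147 = 20.06 m.
Hydraulic radius R = A/P = 40.2/20.06 = 2.004 m.
Rearranging Manning's equation: n = (1/Q) A R^(2/3) S^(1/2) = (1/572) × 40.2 × 2.004^(2/3) × √0.018 = 0.015.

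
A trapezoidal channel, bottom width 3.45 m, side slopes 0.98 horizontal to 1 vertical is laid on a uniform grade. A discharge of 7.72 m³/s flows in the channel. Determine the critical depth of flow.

y_c = 0.742 m

At critical depth, Q² T / (g A³) = 1, i.e. A³/T = Q²/g = 7.72²/9.81 = 6.075.
Try y = 0.554 m: A³/T = 2.386 — too small.
Try y = 0.897 m: A³/T = 11.24 — too large.
Try y = 0.742 m: A³/T = 6.071 — close enough.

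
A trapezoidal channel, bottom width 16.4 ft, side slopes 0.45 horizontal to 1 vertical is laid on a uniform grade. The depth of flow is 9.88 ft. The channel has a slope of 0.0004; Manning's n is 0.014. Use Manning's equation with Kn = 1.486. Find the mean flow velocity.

V = 6.54 ft/s

With bottom width b = 16.4 ft and side slope z = 0.45: A = (b + zy)y = (16.4 + 0.45×9.88)×9.88 = 206 ft²; P = b + 2y√(1+z²) = 16.4 + 2×9.88×1.097 = 38.07 ft.
Hydraulic radius R = A/P = 206/38.07 = 5.41 ft.
From Manning's equation, V = (1.486/n) R^(2/3) S^(1/2) = (1.486/0.014) × 5.41^(2/3) × 0.0004^(1/2) = 6.54 ft/s.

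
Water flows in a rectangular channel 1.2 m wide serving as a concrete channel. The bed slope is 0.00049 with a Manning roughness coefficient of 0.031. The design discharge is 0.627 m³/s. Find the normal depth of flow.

y_n = 1.32 m

Manning's equation rearranged: A R^(2/3) = nQ / (1·√S) = 0.031 × 0.627 / (√0.00049) = 0.8781.
Trying y = 1.68 m: A R^(2/3) = 1.17 — high.
Trying y = 1.18 m: A R^(2/3) = 0.7658 — low.
Trying y = 1.32 m: A R^(2/3) = 0.8778 — ≈ 0.8781.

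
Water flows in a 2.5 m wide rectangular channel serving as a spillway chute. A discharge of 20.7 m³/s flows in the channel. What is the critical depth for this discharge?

For a rectangular channel, critical depth y_c = (q²/g)^(1/3) where q = Q/b = 20.7/2.5 = 8.28 m²/s.
So y_c = (8.28²/9.81)^(1/3) = 1.91 m.

y_c = 1.91 m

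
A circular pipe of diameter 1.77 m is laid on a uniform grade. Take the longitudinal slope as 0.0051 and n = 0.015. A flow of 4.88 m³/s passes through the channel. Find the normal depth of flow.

Manning's equation rearranged: A R^(2/3) = nQ / (1·√S) = 0.015 × 4.88 / (√0.0051) = 1.025.
Try y = 0.799 m: A R^(2/3) = 0.5985 — too small.
Try y = 1.32 m: A R^(2/3) = 1.294 — too large.
Try y = 1.11 m: A R^(2/3) = 1.026 — close enough.

y_n = 1.11 m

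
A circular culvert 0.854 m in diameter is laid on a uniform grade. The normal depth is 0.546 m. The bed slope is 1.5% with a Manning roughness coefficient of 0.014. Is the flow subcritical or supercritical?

For a circular section of diameter D = 0.854 m at depth y = 0.546 m, the central angle is θ = 2 arccos(1 − 2y/D) = 3.706 rad. Then A = (D²/8)(θ − sin θ) = 0.3867 m² and P = Dθ/2 = 1.583 m.
Hydraulic radius R = A/P = 0.3867/1.583 = 0.2443 m.
V = (1/n) R^(2/3) √S = (1/0.014) × 0.2443^(2/3) × √0.015 = 3.419 m/s. Hydraulic depth D_h = A/T = 0.3867/0.8202 = 0.4715 m.
Froude number Fr = V/√(g·D_h) = 3.419/√(9.81×0.4715) = 1.59, which is greater than 1, so the flow is supercritical.

supercritical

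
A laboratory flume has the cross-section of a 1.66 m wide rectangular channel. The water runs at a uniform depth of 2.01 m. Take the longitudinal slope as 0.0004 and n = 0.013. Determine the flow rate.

Q = 3.6 m³/s

Flow area A = b·y = 1.66 × 2.01 = 3.337 m². Wetted perimeter P = b + 2y = 1.66 + 2×2.01 = 5.68 m.
Hydraulic radius R = A/P = 3.337/5.68 = 0.5874 m.
Manning's equation: Q = (1/n) A R^(2/3) S^(1/2) = (1/0.013) × 3.337 × 0.5874^(2/3) × 0.0004^(1/2) = 3.6 m³/s.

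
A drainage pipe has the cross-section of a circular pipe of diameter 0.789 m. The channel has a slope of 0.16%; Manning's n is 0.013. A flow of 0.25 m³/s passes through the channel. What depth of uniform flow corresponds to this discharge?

y_n = 0.39 m

Manning's equation rearranged: A R^(2/3) = nQ / (1·√S) = 0.013 × 0.25 / (√0.0016) = 0.08125.
Try y = 0.49 m: A R^(2/3) = 0.1173 — too large.
Try y = 0.276 m: A R^(2/3) = 0.04352 — too small.
Try y = 0.39 m: A R^(2/3) = 0.08124 — ≈ 0.08125.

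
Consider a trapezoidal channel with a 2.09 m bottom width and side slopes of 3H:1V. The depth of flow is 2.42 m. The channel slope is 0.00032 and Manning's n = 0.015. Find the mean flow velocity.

With bottom width b = 2.09 m and side slope z = 3: A = (b + zy)y = (2.09 + 3×2.42)×2.42 = 22.63 m²; P = b + 2y√(1+z²) = 2.09 + 2×2.42×3.162 = 17.4 m.
Hydraulic radius R = A/P = 22.63/17.4 = 1.301 m.
From Manning's equation, V = (1/n) R^(2/3) S^(1/2) = (1/0.015) × 1.301^(2/3) × 0.00032^(1/2) = 1.42 m/s.

V = 1.42 m/s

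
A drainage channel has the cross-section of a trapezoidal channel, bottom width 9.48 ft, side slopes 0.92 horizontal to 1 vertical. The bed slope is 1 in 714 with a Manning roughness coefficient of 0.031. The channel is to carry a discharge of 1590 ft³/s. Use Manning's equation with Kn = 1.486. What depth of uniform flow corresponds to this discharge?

Manning's equation rearranged: A R^(2/3) = nQ / (1.486·√S) = 0.031 × 1590 / (1.486 × √0.001401) = 886.3.
At y = 14.5 ft: A R^(2/3) = 1184 — too large.
At y = 9.63 ft: A R^(2/3) = 513.2 — too small.
At y = 12.6 ft: A R^(2/3) = 883.7 — matches.

y_n = 12.6 ft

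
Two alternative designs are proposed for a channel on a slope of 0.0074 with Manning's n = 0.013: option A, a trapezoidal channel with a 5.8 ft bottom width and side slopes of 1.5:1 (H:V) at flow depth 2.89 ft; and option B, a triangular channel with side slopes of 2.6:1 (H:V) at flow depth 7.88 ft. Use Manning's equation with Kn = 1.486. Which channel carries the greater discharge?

channel B

Channel A: With bottom width b = 5.8 ft and side slope z = 1.5: A = (b + zy)y = (5.8 + 1.5×2.89)×2.89 = 29.29 ft²; P = b + 2y√(1+z²) = 5.8 + 2×2.89×1.803 = 16.22 ft. Hydraulic radius R = A/P = 29.29/16.22 = 1.806 ft. Q_A = (1.486/0.013)·29.29·1.806^(2/3)·√0.0074 = 427.1 ft³/s.
Channel B: For a triangular section with side slope z = 2.6: A = zy² = 2.6×7.88² = 161.4 ft²; P = 2y√(1+z²) = 2×7.88×2.786 = 43.9 ft. Hydraulic radius R = A/P = 161.4/43.9 = 3.677 ft. Q_B = (1.486/0.013)·161.4·3.677^(2/3)·√0.0074 = 3782 ft³/s.
Q_A = 427.1 ft³/s vs Q_B = 3782 ft³/s, so channel B carries more.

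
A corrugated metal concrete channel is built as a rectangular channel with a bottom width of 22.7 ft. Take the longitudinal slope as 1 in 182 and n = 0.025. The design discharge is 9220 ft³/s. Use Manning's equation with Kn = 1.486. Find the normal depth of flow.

y_n = 23.7 ft

Manning's equation rearranged: A R^(2/3) = nQ / (1.486·√S) = 0.025 × 9220 / (1.486 × √0.005495) = 2093.
At y = 17.4 ft: A R^(2/3) = 1427 — low.
At y = 27.8 ft: A R^(2/3) = 2537 — high.
At y = 23.7 ft: A R^(2/3) = 2093 — close enough.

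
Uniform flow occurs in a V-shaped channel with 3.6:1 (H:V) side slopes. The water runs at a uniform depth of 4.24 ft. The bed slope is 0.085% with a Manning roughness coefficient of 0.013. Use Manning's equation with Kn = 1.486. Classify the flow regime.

For a triangular section with side slope z = 3.6: A = zy² = 3.6×4.24² = 64.72 ft²; P = 2y√(1+z²) = 2×4.24×3.736 = 31.68 ft.
Hydraulic radius R = A/P = 64.72/31.68 = 2.043 ft.
V = (1.486/n) R^(2/3) √S = (1.486/0.013) × 2.043^(2/3) × √0.00085 = 5.365 ft/s. Hydraulic depth D_h = A/T = 64.72/30.53 = 2.12 ft.
Froude number Fr = V/√(g·D_h) = 5.365/√(32.2×2.12) = 0.649, which is less than 1, so the flow is subcritical.

subcritical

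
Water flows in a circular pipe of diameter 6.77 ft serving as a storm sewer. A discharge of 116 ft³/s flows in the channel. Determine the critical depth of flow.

At critical depth, Q² T / (g A³) = 1, i.e. A³/T = Q²/g = 116²/32.2 = 417.9.
Trying y = 2.42 ft: A³/T = 237.8 — short.
Trying y = 2.8 ft: A³/T = 416.6 — ≈ 417.9.

y_c = 2.8 ft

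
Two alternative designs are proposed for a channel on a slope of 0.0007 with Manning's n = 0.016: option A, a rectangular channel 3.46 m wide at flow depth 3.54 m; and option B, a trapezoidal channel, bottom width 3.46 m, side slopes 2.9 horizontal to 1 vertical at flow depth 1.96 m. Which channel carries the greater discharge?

Channel A: Flow area A = b·y = 3.46 × 3.54 = 12.25 m². Wetted perimeter P = b + 2y = 3.46 + 2×3.54 = 10.54 m. Hydraulic radius R = A/P = 12.25/10.54 = 1.162 m. Q_A = (1/0.016)·12.25·1.162^(2/3)·√0.0007 = 22.39 m³/s.
Channel B: With bottom width b = 3.46 m and side slope z = 2.9: A = (b + zy)y = (3.46 + 2.9×1.96)×1.96 = 17.92 m²; P = b + 2y√(1+z²) = 3.46 + 2×1.96×3.068 = 15.48 m. Hydraulic radius R = A/P = 17.92/15.48 = 1.157 m. Q_B = (1/0.016)·17.92·1.157^(2/3)·√0.0007 = 32.67 m³/s.
Q_A = 22.39 m³/s vs Q_B = 32.67 m³/s, so channel B carries more.

channel B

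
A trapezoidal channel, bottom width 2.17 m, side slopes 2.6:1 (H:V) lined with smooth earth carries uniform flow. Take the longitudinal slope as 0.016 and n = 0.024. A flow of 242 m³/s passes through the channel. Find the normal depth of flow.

Manning's equation rearranged: A R^(2/3) = nQ / (1·√S) = 0.024 × 242 / (√0.016) = 45.92.
Try y = 3.8 m: A R^(2/3) = 71.76 — high.
Try y = 2.26 m: A R^(2/3) = 20.9 — low.
Try y = 3.16 m: A R^(2/3) = 46.01 — ≈ 45.92.

y_n = 3.16 m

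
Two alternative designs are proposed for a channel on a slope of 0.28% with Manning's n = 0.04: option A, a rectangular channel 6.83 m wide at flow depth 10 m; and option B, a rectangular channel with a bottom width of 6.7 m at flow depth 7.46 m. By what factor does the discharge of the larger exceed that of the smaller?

Channel A: Flow area A = b·y = 6.83 × 10 = 68.3 m². Wetted perimeter P = b + 2y = 6.83 + 2×10 = 26.83 m. Hydraulic radius R = A/P = 68.3/26.83 = 2.546 m. Q_A = (1/0.04)·68.3·2.546^(2/3)·√0.0028 = 168.5 m³/s.
Channel B: Flow area A = b·y = 6.7 × 7.46 = 49.98 m². Wetted perimeter P = b + 2y = 6.7 + 2×7.46 = 21.62 m. Hydraulic radius R = A/P = 49.98/21.62 = 2.312 m. Q_B = (1/0.04)·49.98·2.312^(2/3)·√0.0028 = 115.6 m³/s.
The larger discharge is 168.5 m³/s and the smaller is 115.6 m³/s; the ratio is 1.46.

1.46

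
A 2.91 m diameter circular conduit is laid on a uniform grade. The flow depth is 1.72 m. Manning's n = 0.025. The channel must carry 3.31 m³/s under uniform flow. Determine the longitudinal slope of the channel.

For a circular section of diameter D = 2.91 m at depth y = 1.72 m, the central angle is θ = 2 arccos(1 − 2y/D) = 3.508 rad. Then A = (D²/8)(θ − sin θ) = 4.092 m² and P = Dθ/2 = 5.104 m.
Hydraulic radius R = A/P = 4.092/5.104 = 0.8018 m.
From Manning's equation, S = [nQ / (1 A R^(2/3))]² = [0.025 × 3.31 / (1 × 4.092 × 0.8018^(2/3))]² = 0.000549.

S = 0.000549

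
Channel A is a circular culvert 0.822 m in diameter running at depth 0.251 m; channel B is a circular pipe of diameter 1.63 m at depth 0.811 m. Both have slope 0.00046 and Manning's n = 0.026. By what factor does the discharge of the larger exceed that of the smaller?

Channel A: For a circular section of diameter D = 0.822 m at depth y = 0.251 m, the central angle is θ = 2 arccos(1 − 2y/D) = 2.342 rad. Then A = (D²/8)(θ − sin θ) = 0.1372 m² and P = Dθ/2 = 0.9625 m. Hydraulic radius R = A/P = 0.1372/0.9625 = 0.1426 m. Q_A = (1/0.026)·0.1372·0.1426^(2/3)·√0.00046 = 0.03089 m³/s.
Channel B: For a circular section of diameter D = 1.63 m at depth y = 0.811 m, the central angle is θ = 2 arccos(1 − 2y/D) = 3.132 rad. Then A = (D²/8)(θ − sin θ) = 1.037 m² and P = Dθ/2 = 2.552 m. Hydraulic radius R = A/P = 1.037/2.552 = 0.4062 m. Q_B = (1/0.026)·1.037·0.4062^(2/3)·√0.00046 = 0.4691 m³/s.
The larger discharge is 0.4691 m³/s and the smaller is 0.03089 m³/s; the ratio is 15.2.

15.2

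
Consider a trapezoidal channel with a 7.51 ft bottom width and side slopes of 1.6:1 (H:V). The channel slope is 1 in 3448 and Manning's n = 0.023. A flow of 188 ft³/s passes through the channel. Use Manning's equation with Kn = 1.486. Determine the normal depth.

y_n = 5.18 ft

Manning's equation rearranged: A R^(2/3) = nQ / (1.486·√S) = 0.023 × 188 / (1.486 × √0.00029) = 170.9.
Trying y = 3.53 ft: A R^(2/3) = 79.28 — too small.
Trying y = 6.35 ft: A R^(2/3) = 261.9 — too large.
Trying y = 5.18 ft: A R^(2/3) = 171.1 — matches.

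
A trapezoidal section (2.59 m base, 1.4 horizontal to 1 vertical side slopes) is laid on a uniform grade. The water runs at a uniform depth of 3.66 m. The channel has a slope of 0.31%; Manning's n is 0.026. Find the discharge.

Q = 91.4 m³/s

With bottom width b = 2.59 m and side slope z = 1.4: A = (b + zy)y = (2.59 + 1.4×3.66)×3.66 = 28.23 m²; P = b + 2y√(1+z²) = 2.59 + 2×3.66×1.72 = 15.18 m.
Hydraulic radius R = A/P = 28.23/15.18 = 1.859 m.
Manning's equation: Q = (1/n) A R^(2/3) S^(1/2) = (1/0.026) × 28.23 × 1.859^(2/3) × 0.0031^(1/2) = 91.4 m³/s.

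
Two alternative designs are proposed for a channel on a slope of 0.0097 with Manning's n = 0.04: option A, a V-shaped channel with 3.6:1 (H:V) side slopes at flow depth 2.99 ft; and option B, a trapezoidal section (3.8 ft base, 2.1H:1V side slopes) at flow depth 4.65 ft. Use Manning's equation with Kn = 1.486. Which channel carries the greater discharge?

Channel A: For a triangular section with side slope z = 3.6: A = zy² = 3.6×2.99² = 32.18 ft²; P = 2y√(1+z²) = 2×2.99×3.736 = 22.34 ft. Hydraulic radius R = A/P = 32.18/22.34 = 1.44 ft. Q_A = (1.486/0.04)·32.18·1.44^(2/3)·√0.0097 = 150.2 ft³/s.
Channel B: With bottom width b = 3.8 ft and side slope z = 2.1: A = (b + zy)y = (3.8 + 2.1×4.65)×4.65 = 63.08 ft²; P = b + 2y√(1+z²) = 3.8 + 2×4.65×2.326 = 25.43 ft. Hydraulic radius R = A/P = 63.08/25.43 = 2.48 ft. Q_B = (1.486/0.04)·63.08·2.48^(2/3)·√0.0097 = 422.9 ft³/s.
Q_A = 150.2 ft³/s vs Q_B = 422.9 ft³/s, so channel B carries more.

channel B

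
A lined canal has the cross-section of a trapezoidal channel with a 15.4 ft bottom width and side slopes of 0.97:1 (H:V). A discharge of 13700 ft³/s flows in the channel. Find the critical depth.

y_c = 19.7 ft

At critical depth, Q² T / (g A³) = 1, i.e. A³/T = Q²/g = 13700²/32.2 = 5829000.
At y = 16.1 ft: A³/T = 2670000 — short.
At y = 22.8 ft: A³/T = 10490000 — over.
At y = 19.7 ft: A³/T = 5860000 — close enough.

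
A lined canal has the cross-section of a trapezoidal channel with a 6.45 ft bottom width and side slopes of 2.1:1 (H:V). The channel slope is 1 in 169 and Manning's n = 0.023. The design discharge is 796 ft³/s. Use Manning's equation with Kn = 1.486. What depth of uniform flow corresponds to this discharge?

Manning's equation rearranged: A R^(2/3) = nQ / (1.486·√S) = 0.023 × 796 / (1.486 × √0.005917) = 160.2.
At y = 3.32 ft: A R^(2/3) = 71.57 — short.
At y = 5.74 ft: A R^(2/3) = 230.8 — over.
At y = 4.86 ft: A R^(2/3) = 160.3 — ≈ 160.2.

y_n = 4.86 ft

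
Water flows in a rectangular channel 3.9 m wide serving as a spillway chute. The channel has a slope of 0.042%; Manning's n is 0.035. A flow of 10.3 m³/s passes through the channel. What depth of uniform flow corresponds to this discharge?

y_n = 3.81 m

Manning's equation rearranged: A R^(2/3) = nQ / (1·√S) = 0.035 × 10.3 / (√0.00042) = 17.59.
At y = 4.18 m: A R^(2/3) = 19.71 — high.
At y = 3.31 m: A R^(2/3) = 14.8 — low.
At y = 3.81 m: A R^(2/3) = 17.61 — ≈ 17.59.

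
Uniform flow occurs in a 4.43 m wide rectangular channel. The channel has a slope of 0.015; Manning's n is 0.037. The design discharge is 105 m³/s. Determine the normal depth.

y_n = 5.32 m

Manning's equation rearranged: A R^(2/3) = nQ / (1·√S) = 0.037 × 105 / (√0.015) = 31.72.
Trying y = 4.49 m: A R^(2/3) = 25.87 — short.
Trying y = 5.79 m: A R^(2/3) = 35.12 — over.
Trying y = 5.32 m: A R^(2/3) = 31.75 — ≈ 31.72.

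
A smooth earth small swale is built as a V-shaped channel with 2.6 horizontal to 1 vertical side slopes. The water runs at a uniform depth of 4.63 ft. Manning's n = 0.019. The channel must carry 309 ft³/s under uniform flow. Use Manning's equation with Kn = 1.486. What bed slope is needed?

S = 0.0018

For a triangular section with side slope z = 2.6: A = zy² = 2.6×4.63² = 55.74 ft²; P = 2y√(1+z²) = 2×4.63×2.786 = 25.8 ft.
Hydraulic radius R = A/P = 55.74/25.8 = 2.161 ft.
From Manning's equation, S = [nQ / (1.486 A R^(2/3))]² = [0.019 × 309 / (1.486 × 55.74 × 2.161^(2/3))]² = 0.0018.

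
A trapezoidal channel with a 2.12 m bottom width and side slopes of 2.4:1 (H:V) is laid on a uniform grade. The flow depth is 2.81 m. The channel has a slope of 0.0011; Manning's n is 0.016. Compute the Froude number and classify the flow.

subcritical

With bottom width b = 2.12 m and side slope z = 2.4: A = (b + zy)y = (2.12 + 2.4×2.81)×2.81 = 24.91 m²; P = b + 2y√(1+z²) = 2.12 + 2×2.81×2.6 = 16.73 m.
Hydraulic radius R = A/P = 24.91/16.73 = 1.489 m.
V = (1/n) R^(2/3) √S = (1/0.016) × 1.489^(2/3) × √0.0011 = 2.703 m/s. Hydraulic depth D_h = A/T = 24.91/15.61 = 1.596 m.
Froude number Fr = V/√(g·D_h) = 2.703/√(9.81×1.596) = 0.683, which is less than 1, so the flow is subcritical.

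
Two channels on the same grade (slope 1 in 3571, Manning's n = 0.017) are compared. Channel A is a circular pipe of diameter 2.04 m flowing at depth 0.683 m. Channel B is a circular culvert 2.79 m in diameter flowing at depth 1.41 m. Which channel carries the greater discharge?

channel B

Channel A: For a circular section of diameter D = 2.04 m at depth y = 0.683 m, the central angle is θ = 2 arccos(1 − 2y/D) = 2.468 rad. Then A = (D²/8)(θ − sin θ) = 0.9595 m² and P = Dθ/2 = 2.518 m. Hydraulic radius R = A/P = 0.9595/2.518 = 0.3811 m. Q_A = (1/0.017)·0.9595·0.3811^(2/3)·√0.00028 = 0.4965 m³/s.
Channel B: For a circular section of diameter D = 2.79 m at depth y = 1.41 m, the central angle is θ = 2 arccos(1 − 2y/D) = 3.163 rad. Then A = (D²/8)(θ − sin θ) = 3.099 m² and P = Dθ/2 = 4.413 m. Hydraulic radius R = A/P = 3.099/4.413 = 0.7022 m. Q_B = (1/0.017)·3.099·0.7022^(2/3)·√0.00028 = 2.41 m³/s.
Q_A = 0.4965 m³/s vs Q_B = 2.41 m³/s, so channel B carries more.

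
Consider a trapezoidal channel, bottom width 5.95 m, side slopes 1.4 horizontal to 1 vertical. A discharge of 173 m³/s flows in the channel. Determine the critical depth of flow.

At critical depth, Q² T / (g A³) = 1, i.e. A³/T = Q²/g = 173²/9.81 = 3051.
At y = 2.32 m: A³/T = 780.8 — short.
At y = 4.05 m: A³/T = 6028 — over.
At y = 3.38 m: A³/T = 3053 — matches.

y_c = 3.38 m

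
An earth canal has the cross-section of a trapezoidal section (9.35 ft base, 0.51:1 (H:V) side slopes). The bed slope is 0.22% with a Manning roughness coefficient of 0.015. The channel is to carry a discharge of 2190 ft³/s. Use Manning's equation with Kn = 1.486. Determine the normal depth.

y_n = 11 ft

Manning's equation rearranged: A R^(2/3) = nQ / (1.486·√S) = 0.015 × 2190 / (1.486 × √0.0022) = 471.3.
At y = 12.2 ft: A R^(2/3) = 568.1 — high.
At y = 7.66 ft: A R^(2/3) = 248.4 — low.
At y = 11 ft: A R^(2/3) = 470.4 — close enough.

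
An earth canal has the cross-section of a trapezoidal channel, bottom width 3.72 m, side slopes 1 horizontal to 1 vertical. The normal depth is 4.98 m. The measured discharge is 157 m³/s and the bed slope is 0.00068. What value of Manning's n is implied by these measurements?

n = 0.013

With bottom width b = 3.72 m and side slope z = 1: A = (b + zy)y = (3.72 + 1×4.98)×4.98 = 43.33 m²; P = b + 2y√(1+z²) = 3.72 + 2×4.98×1.414 = 17.81 m.
Hydraulic radius R = A/P = 43.33/17.81 = 2.433 m.
Rearranging Manning's equation: n = (1/Q) A R^(2/3) S^(1/2) = (1/157) × 43.33 × 2.433^(2/3) × √0.00068 = 0.013.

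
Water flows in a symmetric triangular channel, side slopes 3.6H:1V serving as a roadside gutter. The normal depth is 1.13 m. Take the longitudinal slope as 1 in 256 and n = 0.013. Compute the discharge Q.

Q = 14.7 m³/s

For a triangular section with side slope z = 3.6: A = zy² = 3.6×1.13² = 4.597 m²; P = 2y√(1+z²) = 2×1.13×3.736 = 8.444 m.
Hydraulic radius R = A/P = 4.597/8.444 = 0.5444 m.
Manning's equation: Q = (1/n) A R^(2/3) S^(1/2) = (1/0.013) × 4.597 × 0.5444^(2/3) × 0.003906^(1/2) = 14.7 m³/s.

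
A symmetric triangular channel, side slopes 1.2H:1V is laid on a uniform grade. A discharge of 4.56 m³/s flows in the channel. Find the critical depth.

At critical depth, Q² T / (g A³) = 1, i.e. A³/T = Q²/g = 4.56²/9.81 = 2.12.
Trying y = 0.994 m: A³/T = 0.6987 — short.
Trying y = 1.47 m: A³/T = 4.942 — over.
Trying y = 1.24 m: A³/T = 2.111 — close enough.

y_c = 1.24 m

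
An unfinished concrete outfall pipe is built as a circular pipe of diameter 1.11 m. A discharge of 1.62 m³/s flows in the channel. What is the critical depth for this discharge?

y_c = 0.714 m

At critical depth, Q² T / (g A³) = 1, i.e. A³/T = Q²/g = 1.62²/9.81 = 0.2675.
At y = 0.779 m: A³/T = 0.3761 — too large.
At y = 0.514 m: A³/T = 0.0761 — too small.
At y = 0.714 m: A³/T = 0.2678 — matches.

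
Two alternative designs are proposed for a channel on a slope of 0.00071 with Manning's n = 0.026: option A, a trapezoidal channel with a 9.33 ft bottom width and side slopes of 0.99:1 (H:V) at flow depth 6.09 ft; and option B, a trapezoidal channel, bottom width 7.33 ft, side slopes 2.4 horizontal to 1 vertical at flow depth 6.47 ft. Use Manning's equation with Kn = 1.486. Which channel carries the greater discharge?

Channel A: With bottom width b = 9.33 ft and side slope z = 0.99: A = (b + zy)y = (9.33 + 0.99×6.09)×6.09 = 93.54 ft²; P = b + 2y√(1+z²) = 9.33 + 2×6.09×1.407 = 26.47 ft. Hydraulic radius R = A/P = 93.54/26.47 = 3.534 ft. Q_A = (1.486/0.026)·93.54·3.534^(2/3)·√0.00071 = 330.5 ft³/s.
Channel B: With bottom width b = 7.33 ft and side slope z = 2.4: A = (b + zy)y = (7.33 + 2.4×6.47)×6.47 = 147.9 ft²; P = b + 2y√(1+z²) = 7.33 + 2×6.47×2.6 = 40.97 ft. Hydraulic radius R = A/P = 147.9/40.97 = 3.609 ft. Q_B = (1.486/0.026)·147.9·3.609^(2/3)·√0.00071 = 530 ft³/s.
Q_A = 330.5 ft³/s vs Q_B = 530 ft³/s, so channel B carries more.

channel B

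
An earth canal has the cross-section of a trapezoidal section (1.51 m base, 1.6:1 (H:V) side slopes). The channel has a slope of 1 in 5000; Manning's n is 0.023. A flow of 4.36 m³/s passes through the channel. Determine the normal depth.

Manning's equation rearranged: A R^(2/3) = nQ / (1·√S) = 0.023 × 4.36 / (√0.0002) = 7.091.
At y = 2.15 m: A R^(2/3) = 11.38 — high.
At y = 1.4 m: A R^(2/3) = 4.421 — low.
At y = 1.74 m: A R^(2/3) = 7.094 — close enough.

y_n = 1.74 m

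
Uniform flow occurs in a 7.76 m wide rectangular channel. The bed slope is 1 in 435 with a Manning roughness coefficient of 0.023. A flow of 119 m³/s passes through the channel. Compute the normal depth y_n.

y_n = 4.51 m

Manning's equation rearranged: A R^(2/3) = nQ / (1·√S) = 0.023 × 119 / (√0.002299) = 57.08.
At y = 5.25 m: A R^(2/3) = 69.56 — over.
At y = 3.12 m: A R^(2/3) = 34.88 — short.
At y = 4.51 m: A R^(2/3) = 57.13 — ≈ 57.08.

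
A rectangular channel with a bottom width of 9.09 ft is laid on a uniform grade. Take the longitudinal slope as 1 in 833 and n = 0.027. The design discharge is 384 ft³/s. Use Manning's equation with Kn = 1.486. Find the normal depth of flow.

Manning's equation rearranged: A R^(2/3) = nQ / (1.486·√S) = 0.027 × 384 / (1.486 × √0.0012) = 201.4.
At y = 9.01 ft: A R^(2/3) = 171.2 — too small.
At y = 12.1 ft: A R^(2/3) = 244 — too large.
At y = 10.3 ft: A R^(2/3) = 201.3 — ≈ 201.4.

y_n = 10.3 ft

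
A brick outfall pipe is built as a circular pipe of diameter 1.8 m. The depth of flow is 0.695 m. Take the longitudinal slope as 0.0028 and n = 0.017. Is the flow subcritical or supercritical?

subcritical

For a circular section of diameter D = 1.8 m at depth y = 0.695 m, the central angle is θ = 2 arccos(1 − 2y/D) = 2.682 rad. Then A = (D²/8)(θ − sin θ) = 0.9066 m² and P = Dθ/2 = 2.414 m.
Hydraulic radius R = A/P = 0.9066/2.414 = 0.3756 m.
V = (1/n) R^(2/3) √S = (1/0.017) × 0.3756^(2/3) × √0.0028 = 1.62 m/s. Hydraulic depth D_h = A/T = 0.9066/1.753 = 0.5172 m.
Froude number Fr = V/√(g·D_h) = 1.62/√(9.81×0.5172) = 0.719, which is less than 1, so the flow is subcritical.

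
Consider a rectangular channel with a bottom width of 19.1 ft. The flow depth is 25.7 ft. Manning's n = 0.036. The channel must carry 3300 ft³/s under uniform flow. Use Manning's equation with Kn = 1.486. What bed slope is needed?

Flow area A = b·y = 19.1 × 25.7 = 490.9 ft². Wetted perimeter P = b + 2y = 19.1 + 2×25.7 = 70.5 ft.
Hydraulic radius R = A/P = 490.9/70.5 = 6.963 ft.
From Manning's equation, S = [nQ / (1.486 A R^(2/3))]² = [0.036 × 3300 / (1.486 × 490.9 × 6.963^(2/3))]² = 0.002.

S = 0.002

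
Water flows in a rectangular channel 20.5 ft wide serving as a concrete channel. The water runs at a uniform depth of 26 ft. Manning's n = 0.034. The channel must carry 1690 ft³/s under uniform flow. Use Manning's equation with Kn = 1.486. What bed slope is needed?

S = 0.000368

Flow area A = b·y = 20.5 × 26 = 533 ft². Wetted perimeter P = b + 2y = 20.5 + 2×26 = 72.5 ft.
Hydraulic radius R = A/P = 533/72.5 = 7.352 ft.
From Manning's equation, S = [nQ / (1.486 A R^(2/3))]² = [0.034 × 1690 / (1.486 × 533 × 7.352^(2/3))]² = 0.000368.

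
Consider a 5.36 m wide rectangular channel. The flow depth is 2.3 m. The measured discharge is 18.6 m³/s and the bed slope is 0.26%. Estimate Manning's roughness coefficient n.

n = 0.039

Flow area A = b·y = 5.36 × 2.3 = 12.33 m². Wetted perimeter P = b + 2y = 5.36 + 2×2.3 = 9.96 m.
Hydraulic radius R = A/P = 12.33/9.96 = 1.238 m.
Rearranging Manning's equation: n = (1/Q) A R^(2/3) S^(1/2) = (1/18.6) × 12.33 × 1.238^(2/3) × √0.0026 = 0.039.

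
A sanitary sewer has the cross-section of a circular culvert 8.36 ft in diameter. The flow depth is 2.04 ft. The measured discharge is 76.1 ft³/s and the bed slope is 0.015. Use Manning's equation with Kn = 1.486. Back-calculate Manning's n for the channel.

For a circular section of diameter D = 8.36 ft at depth y = 2.04 ft, the central angle is θ = 2 arccos(1 − 2y/D) = 2.067 rad. Then A = (D²/8)(θ − sin θ) = 10.37 ft² and P = Dθ/2 = 8.639 ft.
Hydraulic radius R = A/P = 10.37/8.639 = 1.201 ft.
Rearranging Manning's equation: n = (1.486/Q) A R^(2/3) S^(1/2) = (1.486/76.1) × 10.37 × 1.201^(2/3) × √0.015 = 0.028.

n = 0.028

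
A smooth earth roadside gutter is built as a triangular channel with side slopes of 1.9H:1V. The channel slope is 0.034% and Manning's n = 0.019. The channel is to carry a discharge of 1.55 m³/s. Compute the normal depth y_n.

Manning's equation rearranged: A R^(2/3) = nQ / (1·√S) = 0.019 × 1.55 / (√0.00034) = 1.597.
Try y = 1.01 m: A R^(2/3) = 1.133 — short.
Try y = 1.15 m: A R^(2/3) = 1.602 — close enough.

y_n = 1.15 m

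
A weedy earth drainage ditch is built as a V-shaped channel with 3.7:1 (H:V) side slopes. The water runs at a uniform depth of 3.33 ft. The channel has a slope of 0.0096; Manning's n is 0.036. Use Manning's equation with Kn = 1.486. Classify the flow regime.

subcritical

For a triangular section with side slope z = 3.7: A = zy² = 3.7×3.33² = 41.03 ft²; P = 2y√(1+z²) = 2×3.33×3.833 = 25.53 ft.
Hydraulic radius R = A/P = 41.03/25.53 = 1.607 ft.
V = (1.486/n) R^(2/3) √S = (1.486/0.036) × 1.607^(2/3) × √0.0096 = 5.55 ft/s. Hydraulic depth D_h = A/T = 41.03/24.64 = 1.665 ft.
Froude number Fr = V/√(g·D_h) = 5.55/√(32.2×1.665) = 0.758, which is less than 1, so the flow is subcritical.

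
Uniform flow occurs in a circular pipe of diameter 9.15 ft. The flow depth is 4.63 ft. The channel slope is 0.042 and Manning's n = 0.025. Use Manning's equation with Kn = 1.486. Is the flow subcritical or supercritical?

For a circular section of diameter D = 9.15 ft at depth y = 4.63 ft, the central angle is θ = 2 arccos(1 − 2y/D) = 3.166 rad. Then A = (D²/8)(θ − sin θ) = 33.38 ft² and P = Dθ/2 = 14.48 ft.
Hydraulic radius R = A/P = 33.38/14.48 = 2.305 ft.
V = (1.486/n) R^(2/3) √S = (1.486/0.025) × 2.305^(2/3) × √0.042 = 21.26 ft/s. Hydraulic depth D_h = A/T = 33.38/9.149 = 3.648 ft.
Froude number Fr = V/√(g·D_h) = 21.26/√(32.2×3.648) = 1.96, which is greater than 1, so the flow is supercritical.

supercritical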